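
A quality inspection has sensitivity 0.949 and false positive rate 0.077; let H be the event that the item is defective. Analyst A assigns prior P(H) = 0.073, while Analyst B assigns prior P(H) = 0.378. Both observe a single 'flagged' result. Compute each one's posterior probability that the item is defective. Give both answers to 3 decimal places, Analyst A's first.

Analyst A: 0.493; Analyst B: 0.882

P('+'|H) = 0.949, P('+'|¬H) = 0.077.
Analyst A: numerator 0.949·0.073 = 0.069277; evidence = 0.069277+0.077·0.927 = 0.14066; posterior = 0.493.
Analyst B: numerator 0.949·0.378 = 0.35872; evidence = 0.35872+0.077·0.622 = 0.40662; posterior = 0.882.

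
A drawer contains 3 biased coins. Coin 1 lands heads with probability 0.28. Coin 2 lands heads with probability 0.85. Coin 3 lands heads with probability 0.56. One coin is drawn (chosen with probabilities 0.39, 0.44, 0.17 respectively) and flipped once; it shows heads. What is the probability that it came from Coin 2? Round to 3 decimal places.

P(heads|C1) = 0.28; P(heads|C2) = 0.85; P(heads|C3) = 0.56.
Prior × likelihood for each source: 0.39·0.28=0.1092, 0.44·0.85=0.3740, 0.17·0.56=0.09520. Summing gives P(heads) = 0.57840.
P(Coin 2 | heads) = 0.3740 / 0.57840 = 0.647.

Posterior probability ≈ 0.647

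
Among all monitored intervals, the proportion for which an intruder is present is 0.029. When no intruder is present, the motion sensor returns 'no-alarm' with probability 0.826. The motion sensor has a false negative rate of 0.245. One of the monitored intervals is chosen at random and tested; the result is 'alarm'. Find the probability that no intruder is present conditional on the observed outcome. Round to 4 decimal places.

Let H be the event that an intruder is present. P(H) = 0.029, so P(¬H) = 0.971. With E the 'alarm' result, P(E|H) = 0.755 and P(E|¬H) = 0.174.
P(E) = 0.755·0.029 + 0.174·0.971 = 0.021895 + 0.16895 = 0.19085.
By Bayes' theorem, P(H|E) = 0.021895 / 0.19085 = 0.1147. Hence P(¬H|E) = 1 − 0.1147 = 0.8853.

P(¬H | E) ≈ 0.8853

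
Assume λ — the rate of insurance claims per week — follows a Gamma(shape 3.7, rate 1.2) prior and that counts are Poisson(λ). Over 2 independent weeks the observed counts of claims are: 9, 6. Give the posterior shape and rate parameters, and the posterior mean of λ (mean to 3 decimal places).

Posterior: Gamma(shape=18.7, rate=3.2); mean ≈ 5.844

The Poisson likelihood adds the total count to the shape and the number of exposure periods to the rate. Here ∑xᵢ = 15 and n = 2, so shape 3.7→18.7 and rate 1.2→3.2.
Posterior mean = shape/rate = 18.7/3.2 = 5.844.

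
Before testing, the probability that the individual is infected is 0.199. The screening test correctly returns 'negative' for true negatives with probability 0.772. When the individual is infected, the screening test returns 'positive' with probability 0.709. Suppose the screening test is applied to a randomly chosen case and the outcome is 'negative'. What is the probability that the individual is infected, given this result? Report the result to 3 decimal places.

Write H for 'the individual is infected'. Prior odds H:¬H = 0.199/0.801 = 0.24844. For the 'negative' outcome, the likelihood ratio is 0.291/0.772 = 0.37694.
Posterior odds = 0.24844 × 0.37694 = 0.093648, so P(H|E) = 0.093648/(1+0.093648) = 0.086.

P(H | E) ≈ 0.086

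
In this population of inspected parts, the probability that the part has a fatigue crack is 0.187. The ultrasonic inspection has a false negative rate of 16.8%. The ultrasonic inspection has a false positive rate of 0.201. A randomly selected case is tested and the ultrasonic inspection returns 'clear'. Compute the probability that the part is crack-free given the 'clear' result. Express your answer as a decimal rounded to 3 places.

P(¬H | E) ≈ 0.954

Write H for 'the part has a fatigue crack'. Prior odds H:¬H = 0.187/0.813 = 0.23001. For the 'clear' outcome, the likelihood ratio is 0.168/0.799 = 0.21026.
Posterior odds = 0.23001 × 0.21026 = 0.048363, so P(H|E) = 0.048363/(1+0.048363) = 0.046. Then P(¬H|E) = 1 − 0.046 = 0.954.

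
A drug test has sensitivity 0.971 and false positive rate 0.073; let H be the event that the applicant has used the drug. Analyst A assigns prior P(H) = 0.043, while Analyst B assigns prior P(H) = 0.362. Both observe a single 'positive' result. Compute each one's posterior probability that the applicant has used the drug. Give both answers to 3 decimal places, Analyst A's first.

Analyst A: 0.374; Analyst B: 0.883

P('+'|H) = 0.971, P('+'|¬H) = 0.073.
Analyst A: numerator 0.971·0.043 = 0.041753; evidence = 0.041753+0.073·0.957 = 0.11161; posterior = 0.374.
Analyst B: numerator 0.971·0.362 = 0.35150; evidence = 0.35150+0.073·0.638 = 0.39808; posterior = 0.883.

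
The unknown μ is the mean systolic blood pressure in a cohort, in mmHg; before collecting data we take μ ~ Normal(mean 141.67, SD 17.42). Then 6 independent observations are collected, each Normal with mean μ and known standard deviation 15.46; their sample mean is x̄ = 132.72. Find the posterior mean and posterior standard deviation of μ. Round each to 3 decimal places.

Prior precision 1/τ₀² = 1/17.42² = 0.00329537; data precision n/σ² = 6/15.46² = 0.0251034.
Posterior precision = 0.00329537 + 0.0251034 = 0.0283988, giving posterior SD = 1/√0.0283988 = 5.934.
Posterior mean = (0.00329537·141.67 + 0.0251034·132.72) / 0.0283988 = 133.759.

Posterior mean ≈ 133.759; posterior SD ≈ 5.934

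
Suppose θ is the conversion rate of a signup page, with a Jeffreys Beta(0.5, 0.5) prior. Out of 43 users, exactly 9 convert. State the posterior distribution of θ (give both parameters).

Posterior: Beta(9.5, 34.5)

Observing 9 successes and 34 failures updates Beta(0.5, 0.5) by adding the success and failure counts to the two shape parameters: α = 0.5+9 = 9.5, β = 0.5+34 = 34.5.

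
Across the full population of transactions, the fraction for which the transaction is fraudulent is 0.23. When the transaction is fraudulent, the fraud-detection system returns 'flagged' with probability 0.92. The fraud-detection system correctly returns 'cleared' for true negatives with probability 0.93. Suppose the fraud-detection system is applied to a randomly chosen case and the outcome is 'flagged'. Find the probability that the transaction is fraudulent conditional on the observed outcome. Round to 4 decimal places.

Write H for 'the transaction is fraudulent'. Prior odds H:¬H = 0.23/0.77 = 0.29870. For the 'flagged' outcome, the likelihood ratio is 0.92/0.07 = 13.143.
Posterior odds = 0.29870 × 13.143 = 3.9258, so P(H|E) = 3.9258/(1+3.9258) = 0.7970.

P(H | E) ≈ 0.7970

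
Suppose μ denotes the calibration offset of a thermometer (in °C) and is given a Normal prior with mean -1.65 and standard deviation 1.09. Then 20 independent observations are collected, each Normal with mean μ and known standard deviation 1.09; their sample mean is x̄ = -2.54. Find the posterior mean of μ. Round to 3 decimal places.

With known σ, the Normal prior is conjugate. Weight on the data is w = (n/σ²)/(n/σ² + 1/τ₀²) = 16.8336/(16.8336+0.841680) = 0.95238.
Posterior mean = w·x̄ + (1−w)·μ₀ = 0.95238·-2.54 + 0.047619·-1.65 = -2.498.

Posterior mean ≈ -2.498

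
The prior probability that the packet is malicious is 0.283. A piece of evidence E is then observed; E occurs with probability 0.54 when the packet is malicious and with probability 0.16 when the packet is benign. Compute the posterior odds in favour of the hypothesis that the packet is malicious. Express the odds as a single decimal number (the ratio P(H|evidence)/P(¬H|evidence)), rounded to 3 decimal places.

Posterior odds ≈ 1.332

Prior odds = 0.283/(1−0.283) = 0.39470.
Likelihood ratio for E = 0.54/0.16 = 3.3750.
Posterior odds = prior odds × LR = 1.3321.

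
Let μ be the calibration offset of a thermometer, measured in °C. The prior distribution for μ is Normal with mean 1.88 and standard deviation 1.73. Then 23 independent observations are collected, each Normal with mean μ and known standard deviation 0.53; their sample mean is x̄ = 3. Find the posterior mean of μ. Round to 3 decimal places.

Prior precision 1/τ₀² = 1/1.73² = 0.334124; data precision n/σ² = 23/0.53² = 81.8797.
Posterior precision = 0.334124 + 81.8797 = 82.2138.
Posterior mean = (0.334124·1.88 + 81.8797·3) / 82.2138 = 2.995.

Posterior mean ≈ 2.995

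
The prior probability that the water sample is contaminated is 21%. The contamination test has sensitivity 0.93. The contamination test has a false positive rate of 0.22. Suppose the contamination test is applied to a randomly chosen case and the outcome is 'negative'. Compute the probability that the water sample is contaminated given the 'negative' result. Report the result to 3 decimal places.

P(H | E) ≈ 0.023

Let H be the event that the water sample is contaminated. P(H) = 0.21, so P(¬H) = 0.79. With E the 'negative' result, P(E|H) = 0.07 and P(E|¬H) = 0.78.
P(E) = 0.07·0.21 + 0.78·0.79 = 0.014700 + 0.61620 = 0.63090.
By Bayes' theorem, P(H|E) = 0.014700 / 0.63090 = 0.023.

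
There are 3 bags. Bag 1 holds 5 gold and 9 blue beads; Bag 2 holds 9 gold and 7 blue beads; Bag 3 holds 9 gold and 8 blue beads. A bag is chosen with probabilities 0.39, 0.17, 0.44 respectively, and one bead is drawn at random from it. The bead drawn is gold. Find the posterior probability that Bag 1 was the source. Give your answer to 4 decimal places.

P(gold|Bag 1) = 0.3571; P(gold|Bag 2) = 0.5625; P(gold|Bag 3) = 0.5294.
Prior × likelihood for each source: 0.39·0.3571=0.1393, 0.17·0.5625=0.09563, 0.44·0.5294=0.2329. Summing gives P(gold) = 0.46785.
P(Bag 1 | gold) = 0.1393 / 0.46785 = 0.2977.

Posterior probability ≈ 0.2977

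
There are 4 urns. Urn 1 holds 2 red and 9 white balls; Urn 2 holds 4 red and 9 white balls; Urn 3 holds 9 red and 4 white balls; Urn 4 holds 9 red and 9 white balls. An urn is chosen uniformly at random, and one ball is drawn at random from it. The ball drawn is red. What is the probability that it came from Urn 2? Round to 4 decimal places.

Tabulate prior·likelihood by source: [1] prior 0.25, lik 0.1818, product 0.04545; [2] prior 0.25, lik 0.3077, product 0.07692; [3] prior 0.25, lik 0.6923, product 0.1731; [4] prior 0.25, lik 0.5, product 0.1250.
Normalizing constant = 0.42045; the posterior for Urn 2 is its product over the sum, 0.07692/0.42045 = 0.1830.

Posterior probability ≈ 0.1830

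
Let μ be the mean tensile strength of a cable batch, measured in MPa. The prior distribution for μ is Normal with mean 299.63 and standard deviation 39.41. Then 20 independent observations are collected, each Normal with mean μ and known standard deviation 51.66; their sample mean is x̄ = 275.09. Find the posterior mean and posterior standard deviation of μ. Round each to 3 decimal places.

With known σ, the Normal prior is conjugate. Weight on the data is w = (n/σ²)/(n/σ² + 1/τ₀²) = 0.00749413/(0.00749413+0.00064385) = 0.92088.
Posterior mean = w·x̄ + (1−w)·μ₀ = 0.92088·275.09 + 0.079117·299.63 = 277.032. Posterior variance = 1/(0.00749413+0.00064385) = 122.881, so SD = 11.085.

Posterior mean ≈ 277.032; posterior SD ≈ 11.085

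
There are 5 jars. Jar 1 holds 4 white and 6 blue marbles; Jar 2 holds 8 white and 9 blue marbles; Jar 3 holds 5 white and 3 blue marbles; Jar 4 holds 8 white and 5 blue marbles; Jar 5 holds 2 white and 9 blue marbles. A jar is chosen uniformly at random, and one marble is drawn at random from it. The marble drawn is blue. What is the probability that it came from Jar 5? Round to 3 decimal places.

Posterior probability ≈ 0.302

Tabulate prior·likelihood by source: [1] prior 0.2, lik 0.6, product 0.1200; [2] prior 0.2, lik 0.5294, product 0.1059; [3] prior 0.2, lik 0.375, product 0.07500; [4] prior 0.2, lik 0.3846, product 0.07692; [5] prior 0.2, lik 0.8182, product 0.1636.
Normalizing constant = 0.54144; the posterior for Jar 5 is its product over the sum, 0.1636/0.54144 = 0.302.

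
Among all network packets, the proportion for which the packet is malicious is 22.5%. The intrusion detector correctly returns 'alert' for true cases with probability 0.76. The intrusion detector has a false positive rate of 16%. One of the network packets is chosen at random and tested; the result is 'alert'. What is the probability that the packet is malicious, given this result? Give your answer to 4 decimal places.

P(H | E) ≈ 0.5797

Write H for 'the packet is malicious'. Prior odds H:¬H = 0.225/0.775 = 0.29032. For the 'alert' outcome, the likelihood ratio is 0.76/0.16 = 4.7500.
Posterior odds = 0.29032 × 4.7500 = 1.3790, so P(H|E) = 1.3790/(1+1.3790) = 0.5797.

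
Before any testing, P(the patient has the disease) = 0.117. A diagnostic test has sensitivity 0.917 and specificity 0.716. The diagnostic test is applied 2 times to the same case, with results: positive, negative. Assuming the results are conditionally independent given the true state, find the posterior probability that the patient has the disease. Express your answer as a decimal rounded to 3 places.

Posterior P(H) ≈ 0.047

With H the event that the patient has the disease, the joint likelihood of the observed sequence is P(data|H) = 0.917·0.083 = 0.076111 and P(data|¬H) = 0.284·0.716 = 0.20334.
Bayes: P(H|data) = 0.117·0.076111 / (0.117·0.076111 + 0.883·0.20334) = 0.0089050/0.18846 = 0.0473.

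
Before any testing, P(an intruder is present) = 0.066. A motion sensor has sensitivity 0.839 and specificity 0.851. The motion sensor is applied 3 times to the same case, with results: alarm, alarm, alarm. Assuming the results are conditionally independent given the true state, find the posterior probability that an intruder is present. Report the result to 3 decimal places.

Let H be the event that an intruder is present; start with P(H) = 0.066. P('alarm'|H) = 0.839, P('alarm'|¬H) = 0.149.
Update on result 1 ('alarm'): P(H) ← 0.839·0.0660 / (0.839·0.0660 + 0.149·0.9340) = 0.055374/0.19454 = 0.2846.
Update on result 2 ('alarm'): P(H) ← 0.839·0.2846 / (0.839·0.2846 + 0.149·0.7154) = 0.23881/0.34540 = 0.6914.
Update on result 3 ('alarm'): P(H) ← 0.839·0.6914 / (0.839·0.6914 + 0.149·0.3086) = 0.58009/0.62607 = 0.9266.

Posterior P(H) ≈ 0.927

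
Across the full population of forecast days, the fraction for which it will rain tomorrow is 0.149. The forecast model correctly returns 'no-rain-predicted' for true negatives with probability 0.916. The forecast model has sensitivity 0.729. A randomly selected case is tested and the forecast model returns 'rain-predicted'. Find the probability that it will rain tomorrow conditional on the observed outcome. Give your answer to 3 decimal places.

P(H | E) ≈ 0.603

Let H be the event that it will rain tomorrow. P(H) = 0.149, so P(¬H) = 0.851. With E the 'rain-predicted' result, P(E|H) = 0.729 and P(E|¬H) = 0.084.
P(E) = 0.729·0.149 + 0.084·0.851 = 0.10862 + 0.071484 = 0.18011.
By Bayes' theorem, P(H|E) = 0.10862 / 0.18011 = 0.603.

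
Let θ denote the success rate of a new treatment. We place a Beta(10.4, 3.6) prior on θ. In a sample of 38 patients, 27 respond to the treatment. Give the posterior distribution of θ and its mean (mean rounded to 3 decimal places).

Observing 27 successes and 11 failures updates Beta(10.4, 3.6) by adding the success and failure counts to the two shape parameters: α = 10.4+27 = 37.4, β = 3.6+11 = 14.6.
Posterior mean = α/(α+β) = 37.4/52 = 0.719.

Posterior: Beta(37.4, 14.6); mean ≈ 0.719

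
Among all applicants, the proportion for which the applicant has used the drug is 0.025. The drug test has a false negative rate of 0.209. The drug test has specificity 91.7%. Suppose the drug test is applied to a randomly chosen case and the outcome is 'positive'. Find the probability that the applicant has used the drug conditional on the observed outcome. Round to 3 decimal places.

P(H | E) ≈ 0.196

Write H for 'the applicant has used the drug'. Prior odds H:¬H = 0.025/0.975 = 0.025641. For the 'positive' outcome, the likelihood ratio is 0.791/0.083 = 9.5301.
Posterior odds = 0.025641 × 9.5301 = 0.24436, so P(H|E) = 0.24436/(1+0.24436) = 0.196.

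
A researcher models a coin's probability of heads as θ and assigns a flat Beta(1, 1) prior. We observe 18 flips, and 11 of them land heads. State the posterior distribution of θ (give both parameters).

Observing 11 successes and 7 failures updates Beta(1, 1) by adding the success and failure counts to the two shape parameters: α = 1+11 = 12, β = 1+7 = 8.

Posterior: Beta(12, 8)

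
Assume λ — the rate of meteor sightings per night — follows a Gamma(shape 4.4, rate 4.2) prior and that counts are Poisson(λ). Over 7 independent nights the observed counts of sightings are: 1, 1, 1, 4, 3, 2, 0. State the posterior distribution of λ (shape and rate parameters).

Posterior: Gamma(shape=16.4, rate=11.2)

The Poisson likelihood adds the total count to the shape and the number of exposure periods to the rate. Here ∑xᵢ = 12 and n = 7, so shape 4.4→16.4 and rate 4.2→11.2.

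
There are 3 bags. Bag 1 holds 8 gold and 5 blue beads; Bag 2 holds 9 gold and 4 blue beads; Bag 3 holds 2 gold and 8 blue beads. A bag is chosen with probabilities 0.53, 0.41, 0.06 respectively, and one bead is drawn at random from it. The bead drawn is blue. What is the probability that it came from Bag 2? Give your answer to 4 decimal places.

P(blue|Bag 1) = 0.3846; P(blue|Bag 2) = 0.3077; P(blue|Bag 3) = 0.8.
Prior × likelihood for each source: 0.53·0.3846=0.2038, 0.41·0.3077=0.1262, 0.06·0.8=0.04800. Summing gives P(blue) = 0.37800.
P(Bag 2 | blue) = 0.1262 / 0.37800 = 0.3337.

Posterior probability ≈ 0.3337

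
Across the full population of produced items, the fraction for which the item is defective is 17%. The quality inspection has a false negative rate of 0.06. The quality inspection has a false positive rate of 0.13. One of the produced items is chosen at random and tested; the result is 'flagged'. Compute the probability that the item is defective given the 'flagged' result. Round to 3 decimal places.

Write H for 'the item is defective'. Prior odds H:¬H = 0.17/0.83 = 0.20482. For the 'flagged' outcome, the likelihood ratio is 0.94/0.13 = 7.2308.
Posterior odds = 0.20482 × 7.2308 = 1.4810, so P(H|E) = 1.4810/(1+1.4810) = 0.597.

P(H | E) ≈ 0.597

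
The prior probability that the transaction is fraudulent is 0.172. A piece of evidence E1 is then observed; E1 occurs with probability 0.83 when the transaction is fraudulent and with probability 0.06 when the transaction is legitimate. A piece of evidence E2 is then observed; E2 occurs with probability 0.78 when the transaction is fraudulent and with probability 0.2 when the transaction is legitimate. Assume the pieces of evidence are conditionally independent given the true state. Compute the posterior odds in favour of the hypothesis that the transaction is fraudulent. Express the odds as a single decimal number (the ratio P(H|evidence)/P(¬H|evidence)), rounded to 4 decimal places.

Prior odds = 0.172/(1−0.172) = 0.20773. In log-odds, ln(0.20773) = -1.5715.
Add log likelihood ratios: ln(13.833) + ln(3.9000) = 3.9881.
Posterior log-odds = 2.4165, so posterior odds = exp(2.4165) = 11.207.

Posterior odds ≈ 11.2070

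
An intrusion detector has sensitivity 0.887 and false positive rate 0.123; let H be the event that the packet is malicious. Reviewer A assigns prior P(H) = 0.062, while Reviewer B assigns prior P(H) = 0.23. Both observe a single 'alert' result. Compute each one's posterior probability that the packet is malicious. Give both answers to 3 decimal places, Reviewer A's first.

Reviewer A: 0.323; Reviewer B: 0.683

The likelihood ratio for an 'alert' result is 0.887/0.123 = 7.2114.
Reviewer A: prior odds 0.062/0.938 = 0.066098; posterior odds 0.47666; posterior probability 0.323.
Reviewer B: prior odds 0.23/0.77 = 0.29870; posterior odds 2.1540; posterior probability 0.683.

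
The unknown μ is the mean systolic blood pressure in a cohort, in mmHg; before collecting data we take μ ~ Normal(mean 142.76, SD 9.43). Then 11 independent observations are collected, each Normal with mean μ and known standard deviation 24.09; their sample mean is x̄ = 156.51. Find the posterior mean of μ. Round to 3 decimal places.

Prior precision 1/τ₀² = 1/9.43² = 0.0112454; data precision n/σ² = 11/24.09² = 0.0189548.
Posterior precision = 0.0112454 + 0.0189548 = 0.0302002.
Posterior mean = (0.0112454·142.76 + 0.0189548·156.51) / 0.0302002 = 151.390.

Posterior mean ≈ 151.390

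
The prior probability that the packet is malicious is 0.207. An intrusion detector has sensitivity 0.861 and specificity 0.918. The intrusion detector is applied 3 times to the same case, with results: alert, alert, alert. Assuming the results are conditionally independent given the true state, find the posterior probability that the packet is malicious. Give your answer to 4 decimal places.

Let H be the event that the packet is malicious; start with P(H) = 0.207. P('alert'|H) = 0.861, P('alert'|¬H) = 0.082.
Update on result 1 ('alert'): P(H) ← 0.861·0.2070 / (0.861·0.2070 + 0.082·0.7930) = 0.17823/0.24325 = 0.7327.
Update on result 2 ('alert'): P(H) ← 0.861·0.7327 / (0.861·0.7327 + 0.082·0.2673) = 0.63084/0.65276 = 0.9664.
Update on result 3 ('alert'): P(H) ← 0.861·0.9664 / (0.861·0.9664 + 0.082·0.0336) = 0.83209/0.83484 = 0.9967.

Posterior P(H) ≈ 0.9967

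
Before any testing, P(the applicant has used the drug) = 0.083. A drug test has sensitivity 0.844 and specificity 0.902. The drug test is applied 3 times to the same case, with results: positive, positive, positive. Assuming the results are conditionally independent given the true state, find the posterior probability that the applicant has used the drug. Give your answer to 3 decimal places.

With H the event that the applicant has used the drug, the joint likelihood of the observed sequence is P(data|H) = 0.844·0.844·0.844 = 0.60121 and P(data|¬H) = 0.098·0.098·0.098 = 0.00094119.
Bayes: P(H|data) = 0.083·0.60121 / (0.083·0.60121 + 0.917·0.00094119) = 0.049901/0.050764 = 0.9830.

Posterior P(H) ≈ 0.983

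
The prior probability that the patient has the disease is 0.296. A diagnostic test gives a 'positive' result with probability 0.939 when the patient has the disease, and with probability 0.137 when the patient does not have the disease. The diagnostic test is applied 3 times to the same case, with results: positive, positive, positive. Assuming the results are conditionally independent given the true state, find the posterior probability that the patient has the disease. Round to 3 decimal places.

Posterior P(H) ≈ 0.993

Let H be the event that the patient has the disease; start with P(H) = 0.296. P('positive'|H) = 0.939, P('positive'|¬H) = 0.137.
Update on result 1 ('positive'): P(H) ← 0.939·0.2960 / (0.939·0.2960 + 0.137·0.7040) = 0.27794/0.37439 = 0.7424.
Update on result 2 ('positive'): P(H) ← 0.939·0.7424 / (0.939·0.7424 + 0.137·0.2576) = 0.69710/0.73239 = 0.9518.
Update on result 3 ('positive'): P(H) ← 0.939·0.9518 / (0.939·0.9518 + 0.137·0.0482) = 0.89375/0.90035 = 0.9927.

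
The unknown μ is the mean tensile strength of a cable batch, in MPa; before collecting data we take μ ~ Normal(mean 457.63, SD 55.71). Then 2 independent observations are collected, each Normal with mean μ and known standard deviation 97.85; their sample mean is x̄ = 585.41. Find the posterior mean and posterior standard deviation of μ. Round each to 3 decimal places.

With known σ, the Normal prior is conjugate. Weight on the data is w = (n/σ²)/(n/σ² + 1/τ₀²) = 0.00020889/(0.00020889+0.00032221) = 0.39331.
Posterior mean = w·x̄ + (1−w)·μ₀ = 0.39331·585.41 + 0.60669·457.63 = 507.888. Posterior variance = 1/(0.00020889+0.00032221) = 1882.91, so SD = 43.393.

Posterior mean ≈ 507.888; posterior SD ≈ 43.393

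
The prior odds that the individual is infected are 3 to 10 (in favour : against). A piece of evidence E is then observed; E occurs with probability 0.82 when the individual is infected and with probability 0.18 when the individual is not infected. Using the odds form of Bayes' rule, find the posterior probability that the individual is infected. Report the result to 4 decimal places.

Prior odds = 3/10 = 0.30000. In log-odds, ln(0.30000) = -1.2040.
Add log likelihood ratio: ln(4.5556) = 1.5163.
Posterior log-odds = 0.31237, so posterior odds = exp(0.31237) = 1.3667. Converting, P(H|E) = 1.3667/2.3667 = 0.5775.

Posterior probability ≈ 0.5775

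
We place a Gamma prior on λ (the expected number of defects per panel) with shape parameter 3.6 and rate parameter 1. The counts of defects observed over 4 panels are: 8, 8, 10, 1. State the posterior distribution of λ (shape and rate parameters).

Posterior: Gamma(shape=30.6, rate=5)

The Poisson likelihood adds the total count to the shape and the number of exposure periods to the rate. Here ∑xᵢ = 27 and n = 4, so shape 3.6→30.6 and rate 1→5.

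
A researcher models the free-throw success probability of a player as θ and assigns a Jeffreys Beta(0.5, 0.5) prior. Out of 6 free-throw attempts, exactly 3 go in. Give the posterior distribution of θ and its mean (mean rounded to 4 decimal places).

Posterior: Beta(3.5, 3.5); mean ≈ 0.5000

The binomial likelihood is conjugate to the Beta prior: with 3 successes and 3 failures, the posterior is Beta(0.5+3, 0.5+3) = Beta(3.5, 3.5).
E[θ | data] = 3.5/(3.5+3.5) = 0.5000.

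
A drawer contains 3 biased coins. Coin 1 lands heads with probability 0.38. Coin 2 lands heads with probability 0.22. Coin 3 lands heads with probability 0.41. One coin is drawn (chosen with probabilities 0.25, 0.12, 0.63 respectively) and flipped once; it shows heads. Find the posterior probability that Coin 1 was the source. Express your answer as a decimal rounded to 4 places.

Posterior probability ≈ 0.2502

Tabulate prior·likelihood by source: [1] prior 0.25, lik 0.38, product 0.09500; [2] prior 0.12, lik 0.22, product 0.02640; [3] prior 0.63, lik 0.41, product 0.2583.
Normalizing constant = 0.37970; the posterior for Coin 1 is its product over the sum, 0.09500/0.37970 = 0.2502.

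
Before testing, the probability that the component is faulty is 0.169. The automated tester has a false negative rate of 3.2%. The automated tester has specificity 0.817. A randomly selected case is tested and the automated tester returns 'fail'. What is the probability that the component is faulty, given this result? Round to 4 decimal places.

P(H | E) ≈ 0.5182

Let H be the event that the component is faulty. P(H) = 0.169, so P(¬H) = 0.831. With E the 'fail' result, P(E|H) = 0.968 and P(E|¬H) = 0.183.
P(E) = 0.968·0.169 + 0.183·0.831 = 0.16359 + 0.15207 = 0.31566.
By Bayes' theorem, P(H|E) = 0.16359 / 0.31566 = 0.5182.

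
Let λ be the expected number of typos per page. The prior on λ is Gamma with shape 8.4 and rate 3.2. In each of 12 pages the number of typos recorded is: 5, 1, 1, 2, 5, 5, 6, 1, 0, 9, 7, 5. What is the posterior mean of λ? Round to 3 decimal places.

The Poisson likelihood adds the total count to the shape and the number of exposure periods to the rate. Here ∑xᵢ = 47 and n = 12, so shape 8.4→55.4 and rate 3.2→15.2.
Posterior mean = shape/rate = 55.4/15.2 = 3.645.

Posterior mean ≈ 3.645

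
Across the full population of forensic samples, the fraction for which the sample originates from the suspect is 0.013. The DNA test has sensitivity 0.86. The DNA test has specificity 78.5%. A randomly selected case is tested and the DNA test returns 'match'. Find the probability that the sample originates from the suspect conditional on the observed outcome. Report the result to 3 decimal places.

P(H | E) ≈ 0.050

Write H for 'the sample originates from the suspect'. Prior odds H:¬H = 0.013/0.987 = 0.013171. For the 'match' outcome, the likelihood ratio is 0.86/0.215 = 4.0000.
Posterior odds = 0.013171 × 4.0000 = 0.052685, so P(H|E) = 0.052685/(1+0.052685) = 0.050.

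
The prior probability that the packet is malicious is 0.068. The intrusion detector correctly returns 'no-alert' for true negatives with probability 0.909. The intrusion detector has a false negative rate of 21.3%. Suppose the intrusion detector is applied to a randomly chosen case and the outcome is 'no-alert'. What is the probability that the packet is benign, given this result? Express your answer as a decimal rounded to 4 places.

Write H for 'the packet is malicious'. Prior odds H:¬H = 0.068/0.932 = 0.072961. For the 'no-alert' outcome, the likelihood ratio is 0.213/0.909 = 0.23432.
Posterior odds = 0.072961 × 0.23432 = 0.017097, so P(H|E) = 0.017097/(1+0.017097) = 0.0168. Then P(¬H|E) = 1 − 0.0168 = 0.9832.

P(¬H | E) ≈ 0.9832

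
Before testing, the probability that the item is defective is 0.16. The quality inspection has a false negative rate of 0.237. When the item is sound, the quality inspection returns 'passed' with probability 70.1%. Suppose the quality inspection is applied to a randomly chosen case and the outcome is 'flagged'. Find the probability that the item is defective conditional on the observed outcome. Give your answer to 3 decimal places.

Write H for 'the item is defective'. Prior odds H:¬H = 0.16/0.84 = 0.19048. For the 'flagged' outcome, the likelihood ratio is 0.763/0.299 = 2.5518.
Posterior odds = 0.19048 × 2.5518 = 0.48606, so P(H|E) = 0.48606/(1+0.48606) = 0.327.

P(H | E) ≈ 0.327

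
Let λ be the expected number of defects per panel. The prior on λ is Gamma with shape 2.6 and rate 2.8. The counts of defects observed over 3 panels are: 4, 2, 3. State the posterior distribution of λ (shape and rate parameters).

Total count ∑xᵢ = 9 over n = 3 panels.
Gamma is conjugate to the Poisson likelihood: posterior is Gamma(shape = 2.6+9 = 11.6, rate = 2.8+3 = 5.8).

Posterior: Gamma(shape=11.6, rate=5.8)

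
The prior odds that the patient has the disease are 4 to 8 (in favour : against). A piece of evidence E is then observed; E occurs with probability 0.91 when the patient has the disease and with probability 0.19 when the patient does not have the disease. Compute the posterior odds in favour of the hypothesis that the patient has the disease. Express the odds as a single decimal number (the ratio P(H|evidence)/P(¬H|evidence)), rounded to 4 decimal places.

Prior odds = 4/8 = 0.50000.
Likelihood ratio for E = 0.91/0.19 = 4.7895.
Posterior odds = prior odds × LR = 2.3947.

Posterior odds ≈ 2.3947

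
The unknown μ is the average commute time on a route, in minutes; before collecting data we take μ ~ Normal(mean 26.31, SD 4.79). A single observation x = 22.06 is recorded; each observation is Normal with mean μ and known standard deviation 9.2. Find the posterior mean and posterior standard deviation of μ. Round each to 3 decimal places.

Prior precision 1/τ₀² = 1/4.79² = 0.0435842; data precision n/σ² = 1/9.2² = 0.0118147.
Posterior precision = 0.0435842 + 0.0118147 = 0.0553989, giving posterior SD = 1/√0.0553989 = 4.249.
Posterior mean = (0.0435842·26.31 + 0.0118147·22.06) / 0.0553989 = 25.404.

Posterior mean ≈ 25.404; posterior SD ≈ 4.249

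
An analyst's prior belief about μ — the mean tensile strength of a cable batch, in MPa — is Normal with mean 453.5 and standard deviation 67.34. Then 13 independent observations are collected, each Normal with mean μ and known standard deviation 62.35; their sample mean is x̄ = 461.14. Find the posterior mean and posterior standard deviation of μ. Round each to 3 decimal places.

With known σ, the Normal prior is conjugate. Weight on the data is w = (n/σ²)/(n/σ² + 1/τ₀²) = 0.00334403/(0.00334403+0.00022052) = 0.93813.
Posterior mean = w·x̄ + (1−w)·μ₀ = 0.93813·461.14 + 0.061865·453.5 = 460.667. Posterior variance = 1/(0.00334403+0.00022052) = 280.540, so SD = 16.749.

Posterior mean ≈ 460.667; posterior SD ≈ 16.749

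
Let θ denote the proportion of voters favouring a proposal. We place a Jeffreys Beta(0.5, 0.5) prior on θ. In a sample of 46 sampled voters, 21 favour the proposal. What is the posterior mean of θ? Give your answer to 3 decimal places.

Posterior mean ≈ 0.457

Observing 21 successes and 25 failures updates Beta(0.5, 0.5) by adding the success and failure counts to the two shape parameters: α = 0.5+21 = 21.5, β = 0.5+25 = 25.5.
Posterior mean = α/(α+β) = 21.5/47 = 0.457.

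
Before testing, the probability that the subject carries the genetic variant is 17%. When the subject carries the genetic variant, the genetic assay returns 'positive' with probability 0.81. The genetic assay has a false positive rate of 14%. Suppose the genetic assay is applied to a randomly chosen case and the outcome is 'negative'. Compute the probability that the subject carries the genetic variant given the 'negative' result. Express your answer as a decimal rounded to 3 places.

Write H for 'the subject carries the genetic variant'. Prior odds H:¬H = 0.17/0.83 = 0.20482. For the 'negative' outcome, the likelihood ratio is 0.19/0.86 = 0.22093.
Posterior odds = 0.20482 × 0.22093 = 0.045251, so P(H|E) = 0.045251/(1+0.045251) = 0.043.

P(H | E) ≈ 0.043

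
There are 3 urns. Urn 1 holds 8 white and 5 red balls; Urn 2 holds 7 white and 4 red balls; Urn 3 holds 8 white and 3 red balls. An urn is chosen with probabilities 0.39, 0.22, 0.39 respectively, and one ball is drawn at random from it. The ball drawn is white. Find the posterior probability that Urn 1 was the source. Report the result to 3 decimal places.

Tabulate prior·likelihood by source: [1] prior 0.39, lik 0.6154, product 0.2400; [2] prior 0.22, lik 0.6364, product 0.1400; [3] prior 0.39, lik 0.7273, product 0.2836.
Normalizing constant = 0.66364; the posterior for Urn 1 is its product over the sum, 0.2400/0.66364 = 0.362.

Posterior probability ≈ 0.362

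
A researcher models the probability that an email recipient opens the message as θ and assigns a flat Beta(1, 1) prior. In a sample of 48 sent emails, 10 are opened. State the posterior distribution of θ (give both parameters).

The binomial likelihood is conjugate to the Beta prior: with 10 successes and 38 failures, the posterior is Beta(1+10, 1+38) = Beta(11, 39).

Posterior: Beta(11, 39)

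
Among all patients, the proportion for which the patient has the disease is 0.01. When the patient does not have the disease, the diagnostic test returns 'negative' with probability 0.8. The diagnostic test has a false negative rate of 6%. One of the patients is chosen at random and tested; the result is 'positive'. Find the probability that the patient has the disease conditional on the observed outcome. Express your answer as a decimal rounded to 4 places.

Let H be the event that the patient has the disease. P(H) = 0.01, so P(¬H) = 0.99. With E the 'positive' result, P(E|H) = 0.94 and P(E|¬H) = 0.2.
P(E) = 0.94·0.01 + 0.2·0.99 = 0.0094000 + 0.19800 = 0.20740.
By Bayes' theorem, P(H|E) = 0.0094000 / 0.20740 = 0.0453.

P(H | E) ≈ 0.0453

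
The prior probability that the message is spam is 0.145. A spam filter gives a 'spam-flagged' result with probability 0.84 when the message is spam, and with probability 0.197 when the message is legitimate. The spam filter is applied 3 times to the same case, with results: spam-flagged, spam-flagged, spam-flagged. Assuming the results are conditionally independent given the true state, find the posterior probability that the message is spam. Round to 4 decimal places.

Posterior P(H) ≈ 0.9293

With H the event that the message is spam, the joint likelihood of the observed sequence is P(data|H) = 0.84·0.84·0.84 = 0.59270 and P(data|¬H) = 0.197·0.197·0.197 = 0.0076454.
Bayes: P(H|data) = 0.145·0.59270 / (0.145·0.59270 + 0.855·0.0076454) = 0.085942/0.092479 = 0.9293.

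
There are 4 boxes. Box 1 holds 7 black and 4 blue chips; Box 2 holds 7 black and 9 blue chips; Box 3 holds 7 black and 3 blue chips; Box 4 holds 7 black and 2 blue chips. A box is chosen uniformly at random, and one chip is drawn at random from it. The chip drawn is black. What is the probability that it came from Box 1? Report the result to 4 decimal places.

P(black|Box 1) = 0.6364; P(black|Box 2) = 0.4375; P(black|Box 3) = 0.7; P(black|Box 4) = 0.7778.
Prior × likelihood for each source: 0.25·0.6364=0.1591, 0.25·0.4375=0.1094, 0.25·0.7=0.1750, 0.25·0.7778=0.1944. Summing gives P(black) = 0.63791.
P(Box 1 | black) = 0.1591 / 0.63791 = 0.2494.

Posterior probability ≈ 0.2494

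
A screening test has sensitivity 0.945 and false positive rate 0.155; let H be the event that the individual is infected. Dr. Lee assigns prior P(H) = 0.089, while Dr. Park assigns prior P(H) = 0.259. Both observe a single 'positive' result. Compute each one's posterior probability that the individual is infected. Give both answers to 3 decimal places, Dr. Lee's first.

The likelihood ratio for a 'positive' result is 0.945/0.155 = 6.0968.
Dr. Lee: prior odds 0.089/0.911 = 0.097695; posterior odds 0.59562; posterior probability 0.373.
Dr. Park: prior odds 0.259/0.741 = 0.34953; posterior odds 2.1310; posterior probability 0.681.

Dr. Lee: 0.373; Dr. Park: 0.681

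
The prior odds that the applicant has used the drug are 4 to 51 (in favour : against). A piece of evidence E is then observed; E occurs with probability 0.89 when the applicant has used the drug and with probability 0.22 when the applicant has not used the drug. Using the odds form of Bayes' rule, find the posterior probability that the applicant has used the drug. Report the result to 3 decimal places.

Prior odds = 4/51 = 0.078431. In log-odds, ln(0.078431) = -2.5455.
Add log likelihood ratio: ln(4.0455) = 1.3976.
Posterior log-odds = -1.1479, so posterior odds = exp(-1.1479) = 0.31729. Converting, P(H|E) = 0.31729/1.3173 = 0.241.

Posterior probability ≈ 0.241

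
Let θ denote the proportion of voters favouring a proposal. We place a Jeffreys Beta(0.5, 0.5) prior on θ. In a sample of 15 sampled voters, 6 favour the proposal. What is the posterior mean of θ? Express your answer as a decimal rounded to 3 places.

Posterior mean ≈ 0.406

The binomial likelihood is conjugate to the Beta prior: with 6 successes and 9 failures, the posterior is Beta(0.5+6, 0.5+9) = Beta(6.5, 9.5).
E[θ | data] = 6.5/(6.5+9.5) = 0.406.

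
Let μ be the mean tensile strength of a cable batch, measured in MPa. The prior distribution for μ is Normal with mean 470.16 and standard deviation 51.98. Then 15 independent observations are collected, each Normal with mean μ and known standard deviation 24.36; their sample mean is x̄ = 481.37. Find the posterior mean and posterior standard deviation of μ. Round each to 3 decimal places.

With known σ, the Normal prior is conjugate. Weight on the data is w = (n/σ²)/(n/σ² + 1/τ₀²) = 0.0252776/(0.0252776+0.00037011) = 0.98557.
Posterior mean = w·x̄ + (1−w)·μ₀ = 0.98557·481.37 + 0.014430·470.16 = 481.208. Posterior variance = 1/(0.0252776+0.00037011) = 38.9898, so SD = 6.244.

Posterior mean ≈ 481.208; posterior SD ≈ 6.244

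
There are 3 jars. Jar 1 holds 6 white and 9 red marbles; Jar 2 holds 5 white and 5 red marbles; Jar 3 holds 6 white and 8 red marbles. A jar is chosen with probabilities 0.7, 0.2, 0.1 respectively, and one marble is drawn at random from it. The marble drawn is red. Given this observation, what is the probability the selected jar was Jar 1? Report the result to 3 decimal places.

Posterior probability ≈ 0.728

P(red|Jar 1) = 0.6; P(red|Jar 2) = 0.5; P(red|Jar 3) = 0.5714.
Prior × likelihood for each source: 0.7·0.6=0.4200, 0.2·0.5=0.1000, 0.1·0.5714=0.05714. Summing gives P(red) = 0.57714.
P(Jar 1 | red) = 0.4200 / 0.57714 = 0.728.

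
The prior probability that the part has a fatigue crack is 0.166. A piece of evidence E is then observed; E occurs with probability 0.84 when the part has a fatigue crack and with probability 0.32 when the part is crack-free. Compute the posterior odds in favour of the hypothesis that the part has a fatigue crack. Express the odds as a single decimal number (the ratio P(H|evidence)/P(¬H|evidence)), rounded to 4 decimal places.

Prior odds = 0.166/(1−0.166) = 0.19904. In log-odds, ln(0.19904) = -1.6142.
Add log likelihood ratio: ln(2.6250) = 0.96508.
Posterior log-odds = -0.64916, so posterior odds = exp(-0.64916) = 0.52248.

Posterior odds ≈ 0.5225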